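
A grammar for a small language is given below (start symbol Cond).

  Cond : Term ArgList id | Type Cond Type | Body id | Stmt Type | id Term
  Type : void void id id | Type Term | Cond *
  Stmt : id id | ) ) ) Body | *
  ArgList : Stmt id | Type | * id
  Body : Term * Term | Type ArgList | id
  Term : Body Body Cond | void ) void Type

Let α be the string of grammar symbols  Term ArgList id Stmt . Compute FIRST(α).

{ ), *, id, void }

Add FIRST(Term) = { ), *, id, void }; Term is not nullable, stop.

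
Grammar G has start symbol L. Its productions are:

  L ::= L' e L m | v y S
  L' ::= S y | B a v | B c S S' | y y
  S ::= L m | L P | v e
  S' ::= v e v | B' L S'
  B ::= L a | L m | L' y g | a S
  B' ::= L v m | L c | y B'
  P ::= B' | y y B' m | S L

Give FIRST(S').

{ a, v, y }

S' ::= v e v contributes {v}.
From S' ::= B' L S': add FIRST(B') = { a, v, y }.
Union: FIRST(S') = { a, v, y }.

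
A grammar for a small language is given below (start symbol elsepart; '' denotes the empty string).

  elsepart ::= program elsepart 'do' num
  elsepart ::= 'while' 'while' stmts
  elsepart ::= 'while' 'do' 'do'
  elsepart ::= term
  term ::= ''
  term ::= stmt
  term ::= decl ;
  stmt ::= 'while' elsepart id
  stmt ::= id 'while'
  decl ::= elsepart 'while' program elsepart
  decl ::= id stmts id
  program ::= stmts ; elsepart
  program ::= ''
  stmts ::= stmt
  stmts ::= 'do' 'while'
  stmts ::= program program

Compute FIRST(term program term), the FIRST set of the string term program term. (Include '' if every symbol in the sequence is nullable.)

Add FIRST(term)\{''} = { 'do', 'while', ;, id }; term is nullable, continue.
Add FIRST(program)\{''} = { 'do', 'while', ;, id }; program is nullable, continue.
Add FIRST(term)\{''} = { 'do', 'while', ;, id }; term is nullable, continue.
Every symbol is nullable, so include ''.

{ 'do', 'while', ;, id, '' }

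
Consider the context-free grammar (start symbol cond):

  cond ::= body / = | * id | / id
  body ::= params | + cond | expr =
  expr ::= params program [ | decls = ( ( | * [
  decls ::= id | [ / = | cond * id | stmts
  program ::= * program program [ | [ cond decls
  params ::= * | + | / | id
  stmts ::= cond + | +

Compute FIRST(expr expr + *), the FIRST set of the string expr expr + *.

{ *, +, /, [, id }

Add FIRST(expr) = { *, +, /, [, id }; expr is not nullable, stop.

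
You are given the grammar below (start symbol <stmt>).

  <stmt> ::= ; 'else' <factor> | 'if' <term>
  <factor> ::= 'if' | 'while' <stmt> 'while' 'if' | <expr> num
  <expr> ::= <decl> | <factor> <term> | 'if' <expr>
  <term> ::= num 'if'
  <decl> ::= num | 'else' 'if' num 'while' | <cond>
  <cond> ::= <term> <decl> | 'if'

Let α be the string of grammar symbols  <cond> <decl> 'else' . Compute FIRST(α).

{ 'if', num }

Add FIRST(<cond>) = { 'if', num }; <cond> is not nullable, stop.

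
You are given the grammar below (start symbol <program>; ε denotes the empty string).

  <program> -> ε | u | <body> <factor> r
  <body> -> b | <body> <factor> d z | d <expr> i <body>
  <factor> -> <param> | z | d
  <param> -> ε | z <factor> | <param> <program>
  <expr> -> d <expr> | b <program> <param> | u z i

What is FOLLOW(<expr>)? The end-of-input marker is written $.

In <body> -> d <expr> i <body>: add FIRST(i <body>) = { i }.
In <expr> -> d <expr>: <expr> is at the end, add FOLLOW(<expr>) = { i }.
Union: FOLLOW(<expr>) = { i }.

{ i }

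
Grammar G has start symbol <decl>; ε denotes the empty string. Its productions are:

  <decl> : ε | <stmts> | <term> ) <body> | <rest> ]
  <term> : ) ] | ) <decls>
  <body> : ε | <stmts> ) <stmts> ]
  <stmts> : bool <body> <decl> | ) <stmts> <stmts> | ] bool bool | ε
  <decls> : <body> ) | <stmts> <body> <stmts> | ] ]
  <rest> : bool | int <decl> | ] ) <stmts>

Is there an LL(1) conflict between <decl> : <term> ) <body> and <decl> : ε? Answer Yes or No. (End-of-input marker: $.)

Yes

FIRST(<term> ) <body>) = { ) } and FIRST(ε) = { ε }.
The second alternative is nullable and FOLLOW(<decl>) = { $, ), ], bool } shares ) with FIRST of the first — conflict.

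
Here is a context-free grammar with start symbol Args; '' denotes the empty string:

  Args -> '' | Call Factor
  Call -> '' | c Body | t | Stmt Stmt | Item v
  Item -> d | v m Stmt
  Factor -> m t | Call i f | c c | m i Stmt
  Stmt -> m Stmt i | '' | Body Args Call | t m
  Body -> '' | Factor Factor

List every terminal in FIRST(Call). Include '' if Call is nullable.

{ c, d, i, m, t, v, '' }

Call -> '' contributes ''.
Call -> c Body contributes {c}.
Call -> t contributes {t}.
From Call -> Stmt Stmt: Stmt, Stmt nullable, take FIRST(Stmt) ∪ FIRST(Stmt) = { c, d, i, m, t, v }; also '' since the whole RHS is nullable.
From Call -> Item v: add FIRST(Item) = { d, v }.
Union: FIRST(Call) = { c, d, i, m, t, v, '' }.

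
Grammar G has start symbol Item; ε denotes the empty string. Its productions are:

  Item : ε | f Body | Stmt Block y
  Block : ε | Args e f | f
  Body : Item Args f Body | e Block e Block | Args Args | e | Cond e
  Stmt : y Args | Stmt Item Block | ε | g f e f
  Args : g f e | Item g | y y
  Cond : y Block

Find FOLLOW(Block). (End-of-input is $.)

In Item : Stmt Block y: add FIRST(y) = { y }.
In Body : e Block e Block: add FIRST(e Block) = { e }.
In Body : e Block e Block: Block is at the end, add FOLLOW(Body) = { $, f, g, y }.
In Stmt : Stmt Item Block: Block is at the end, add FOLLOW(Stmt) = { f, g, y }.
In Cond : y Block: Block is at the end, add FOLLOW(Cond) = { e }.
Union: FOLLOW(Block) = { $, e, f, g, y }.

{ $, e, f, g, y }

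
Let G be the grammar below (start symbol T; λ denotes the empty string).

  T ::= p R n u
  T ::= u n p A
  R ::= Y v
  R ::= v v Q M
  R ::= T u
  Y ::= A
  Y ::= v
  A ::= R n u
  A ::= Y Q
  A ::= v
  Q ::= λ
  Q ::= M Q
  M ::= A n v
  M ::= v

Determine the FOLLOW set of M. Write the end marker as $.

{ $, n, p, u, v }

In R ::= v v Q M: M is at the end, add FOLLOW(R) = { n }.
In Q ::= M Q: add FIRST(Q)\{λ} = { p, u, v }.
  Since Q is nullable, also add FOLLOW(Q) = { $, n, p, u, v }.
Union: FOLLOW(M) = { $, n, p, u, v }.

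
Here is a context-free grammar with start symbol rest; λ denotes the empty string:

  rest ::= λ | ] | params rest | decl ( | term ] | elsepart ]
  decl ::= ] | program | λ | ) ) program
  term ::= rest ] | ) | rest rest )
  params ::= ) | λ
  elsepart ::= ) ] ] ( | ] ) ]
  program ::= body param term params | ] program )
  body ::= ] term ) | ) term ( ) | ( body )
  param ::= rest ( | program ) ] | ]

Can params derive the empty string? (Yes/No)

Yes

params has an λ-production, so params ⇒ λ.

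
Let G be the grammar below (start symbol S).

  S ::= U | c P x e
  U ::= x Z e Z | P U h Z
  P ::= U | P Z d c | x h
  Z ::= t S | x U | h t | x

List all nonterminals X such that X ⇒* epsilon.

{ } (none)

No nonterminal has an empty production or an RHS whose symbols are all nullable.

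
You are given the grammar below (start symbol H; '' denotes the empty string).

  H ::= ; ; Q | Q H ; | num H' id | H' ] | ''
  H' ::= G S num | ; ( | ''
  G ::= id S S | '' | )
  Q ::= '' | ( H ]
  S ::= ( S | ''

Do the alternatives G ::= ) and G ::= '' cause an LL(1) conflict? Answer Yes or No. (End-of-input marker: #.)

No

FIRST()) = { ) } and FIRST('') = { '' }.
The second is nullable but FOLLOW(G) = { (, num } is disjoint from FIRST of the first.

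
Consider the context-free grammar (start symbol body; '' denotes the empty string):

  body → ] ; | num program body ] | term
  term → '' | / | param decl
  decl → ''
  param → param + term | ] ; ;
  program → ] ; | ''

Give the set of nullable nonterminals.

Directly nullable (have an ''-production): term, decl, program.
body → term with every symbol nullable, so body is nullable.
No other nonterminal has a production whose RHS symbols are all nullable.

{ body, decl, program, term }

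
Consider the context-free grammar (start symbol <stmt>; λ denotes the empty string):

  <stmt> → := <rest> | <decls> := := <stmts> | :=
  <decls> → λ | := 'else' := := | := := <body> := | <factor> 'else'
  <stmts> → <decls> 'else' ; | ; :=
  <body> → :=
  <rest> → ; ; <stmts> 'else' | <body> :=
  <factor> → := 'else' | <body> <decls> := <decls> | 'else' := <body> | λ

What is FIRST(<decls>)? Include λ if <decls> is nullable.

<decls> → λ contributes λ.
<decls> → := 'else' := := contributes {:=}.
<decls> → := := <body> := contributes {:=}.
From <decls> → <factor> 'else': <factor> nullable, take FIRST(<factor>) ∪ {'else'} = { 'else', := }.
Union: FIRST(<decls>) = { 'else', :=, λ }.

{ 'else', :=, λ }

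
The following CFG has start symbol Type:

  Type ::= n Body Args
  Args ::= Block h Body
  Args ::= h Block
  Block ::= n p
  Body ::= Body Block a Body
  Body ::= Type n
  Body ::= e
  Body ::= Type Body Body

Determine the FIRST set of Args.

From Args ::= Block h Body: add FIRST(Block) = { n }.
Args ::= h Block contributes {h}.
Union: FIRST(Args) = { h, n }.

{ h, n }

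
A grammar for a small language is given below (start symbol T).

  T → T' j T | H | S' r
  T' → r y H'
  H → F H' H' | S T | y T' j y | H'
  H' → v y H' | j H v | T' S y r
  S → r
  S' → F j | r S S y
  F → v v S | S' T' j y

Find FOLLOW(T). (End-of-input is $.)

T is the start symbol, so $ ∈ FOLLOW(T).
In T → T' j T: T is at the end, add FOLLOW(T) = { $, v }.
In H → S T: T is at the end, add FOLLOW(H) = { $, v }.
Union: FOLLOW(T) = { $, v }.

{ $, v }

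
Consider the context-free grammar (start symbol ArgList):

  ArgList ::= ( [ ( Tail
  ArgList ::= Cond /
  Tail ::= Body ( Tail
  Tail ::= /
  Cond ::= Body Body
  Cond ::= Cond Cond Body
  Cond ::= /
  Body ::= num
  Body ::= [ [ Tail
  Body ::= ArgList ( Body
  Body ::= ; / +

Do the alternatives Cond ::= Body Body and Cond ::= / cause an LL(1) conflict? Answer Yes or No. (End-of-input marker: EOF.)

Yes

FIRST(Body Body) = { (, /, ;, [, num } and FIRST(/) = { / }.
Both contain /, so the two alternatives are not disjoint — LL(1) conflict.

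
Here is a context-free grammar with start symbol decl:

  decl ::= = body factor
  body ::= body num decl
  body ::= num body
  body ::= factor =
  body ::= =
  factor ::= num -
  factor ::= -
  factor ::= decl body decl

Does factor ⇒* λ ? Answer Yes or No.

No nonterminal in this grammar is nullable.
No production of factor has an RHS whose symbols are all nullable, so factor is not nullable.

No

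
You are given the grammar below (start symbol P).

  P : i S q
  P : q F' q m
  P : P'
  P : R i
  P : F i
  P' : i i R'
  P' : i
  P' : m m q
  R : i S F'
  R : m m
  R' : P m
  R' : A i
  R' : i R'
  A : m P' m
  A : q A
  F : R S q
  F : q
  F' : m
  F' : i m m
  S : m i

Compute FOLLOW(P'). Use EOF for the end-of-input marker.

{ EOF, m }

In P : P': P' is at the end, add FOLLOW(P) = { EOF, m }.
In A : m P' m: add FIRST(m) = { m }.
Union: FOLLOW(P') = { EOF, m }.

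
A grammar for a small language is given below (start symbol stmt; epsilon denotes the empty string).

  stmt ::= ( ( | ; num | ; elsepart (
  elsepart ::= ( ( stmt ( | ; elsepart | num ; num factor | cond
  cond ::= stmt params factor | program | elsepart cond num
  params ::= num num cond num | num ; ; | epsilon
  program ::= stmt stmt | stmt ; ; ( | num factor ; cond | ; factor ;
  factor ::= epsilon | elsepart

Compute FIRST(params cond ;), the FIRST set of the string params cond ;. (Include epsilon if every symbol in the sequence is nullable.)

{ (, ;, num }

Add FIRST(params)\{epsilon} = { num }; params is nullable, continue.
Add FIRST(cond) = { (, ;, num }; cond is not nullable, stop.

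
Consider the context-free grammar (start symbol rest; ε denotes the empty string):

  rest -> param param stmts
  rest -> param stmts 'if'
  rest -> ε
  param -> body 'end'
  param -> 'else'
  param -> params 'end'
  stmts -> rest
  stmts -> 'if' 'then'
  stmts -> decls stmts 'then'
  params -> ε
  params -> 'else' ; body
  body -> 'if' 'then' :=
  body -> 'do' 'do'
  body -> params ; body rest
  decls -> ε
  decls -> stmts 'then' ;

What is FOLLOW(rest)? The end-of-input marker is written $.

{ $, 'do', 'else', 'end', 'if', 'then', ; }

rest is the start symbol, so $ ∈ FOLLOW(rest).
In stmts -> rest: rest is at the end, add FOLLOW(stmts) = { $, 'do', 'else', 'end', 'if', 'then', ; }.
In body -> params ; body rest: rest is at the end, add FOLLOW(body) = { 'do', 'else', 'end', 'if', ; }.
Union: FOLLOW(rest) = { $, 'do', 'else', 'end', 'if', 'then', ; }.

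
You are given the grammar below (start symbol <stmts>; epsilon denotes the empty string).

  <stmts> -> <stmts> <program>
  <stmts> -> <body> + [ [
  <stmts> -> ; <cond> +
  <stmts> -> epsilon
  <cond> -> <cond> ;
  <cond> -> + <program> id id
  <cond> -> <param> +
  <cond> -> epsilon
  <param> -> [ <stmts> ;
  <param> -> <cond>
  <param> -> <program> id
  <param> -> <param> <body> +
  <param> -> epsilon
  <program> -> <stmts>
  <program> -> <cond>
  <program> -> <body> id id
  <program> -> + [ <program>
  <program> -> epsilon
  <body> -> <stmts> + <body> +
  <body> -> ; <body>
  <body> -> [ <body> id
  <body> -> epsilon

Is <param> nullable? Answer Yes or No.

<param> has an epsilon-production, so <param> ⇒ epsilon.

Yes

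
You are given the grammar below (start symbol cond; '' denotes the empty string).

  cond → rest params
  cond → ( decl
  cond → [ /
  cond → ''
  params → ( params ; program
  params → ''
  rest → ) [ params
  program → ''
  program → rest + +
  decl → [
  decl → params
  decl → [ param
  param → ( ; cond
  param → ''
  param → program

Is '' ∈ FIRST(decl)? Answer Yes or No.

decl → params and each of params is nullable, so decl ⇒* ''.

Yes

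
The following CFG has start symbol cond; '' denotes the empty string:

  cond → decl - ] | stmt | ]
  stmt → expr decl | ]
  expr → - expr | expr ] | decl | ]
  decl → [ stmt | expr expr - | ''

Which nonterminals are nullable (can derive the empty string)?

{ cond, decl, expr, stmt }

Directly nullable (have an ''-production): decl.
stmt → expr decl with every symbol nullable, so stmt is nullable.
cond → stmt with every symbol nullable, so cond is nullable.
expr → decl with every symbol nullable, so expr is nullable.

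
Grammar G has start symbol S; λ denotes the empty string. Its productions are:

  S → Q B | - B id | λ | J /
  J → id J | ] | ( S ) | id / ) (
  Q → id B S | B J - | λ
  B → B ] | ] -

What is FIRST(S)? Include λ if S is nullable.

From S → Q B: Q nullable, take FIRST(Q) ∪ FIRST(B) = { ], id }.
S → - B id contributes {-}.
S → λ contributes λ.
From S → J /: add FIRST(J) = { (, ], id }.
Union: FIRST(S) = { (, -, ], id, λ }.

{ (, -, ], id, λ }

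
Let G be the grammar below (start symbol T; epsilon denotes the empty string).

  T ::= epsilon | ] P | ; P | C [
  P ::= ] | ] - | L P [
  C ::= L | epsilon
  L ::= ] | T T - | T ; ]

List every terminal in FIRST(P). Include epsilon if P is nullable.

P ::= ] contributes {]}.
P ::= ] - contributes {]}.
From P ::= L P [: add FIRST(L) = { -, ;, [, ] }.
Union: FIRST(P) = { -, ;, [, ] }.

{ -, ;, [, ] }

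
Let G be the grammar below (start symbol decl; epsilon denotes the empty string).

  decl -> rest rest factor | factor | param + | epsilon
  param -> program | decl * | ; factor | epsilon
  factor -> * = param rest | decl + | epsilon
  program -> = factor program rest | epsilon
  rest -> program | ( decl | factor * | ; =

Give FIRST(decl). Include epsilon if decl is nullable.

{ (, *, +, ;, =, epsilon }

From decl -> rest rest factor: rest, rest, factor nullable, take FIRST(rest) ∪ FIRST(rest) ∪ FIRST(factor) = { (, *, +, ;, = }; also epsilon since the whole RHS is nullable.
From decl -> factor: add FIRST(factor) = { (, *, +, ;, =, epsilon } (including epsilon since factor is nullable).
From decl -> param +: param nullable, take FIRST(param) ∪ {+} = { (, *, +, ;, = }.
decl -> epsilon contributes epsilon.
Union: FIRST(decl) = { (, *, +, ;, =, epsilon }.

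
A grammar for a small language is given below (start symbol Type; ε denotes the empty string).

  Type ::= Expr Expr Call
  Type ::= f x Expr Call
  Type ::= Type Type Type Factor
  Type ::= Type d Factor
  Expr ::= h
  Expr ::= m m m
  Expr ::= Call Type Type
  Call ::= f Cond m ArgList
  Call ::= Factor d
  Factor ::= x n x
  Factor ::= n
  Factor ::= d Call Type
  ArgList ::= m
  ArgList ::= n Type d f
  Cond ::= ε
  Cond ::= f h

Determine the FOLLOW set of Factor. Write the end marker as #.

{ #, d, f, h, m, n, x }

In Type ::= Type Type Type Factor: Factor is at the end, add FOLLOW(Type) = { #, d, f, h, m, n, x }.
In Type ::= Type d Factor: Factor is at the end, add FOLLOW(Type) = { #, d, f, h, m, n, x }.
In Call ::= Factor d: add FIRST(d) = { d }.
Union: FOLLOW(Factor) = { #, d, f, h, m, n, x }.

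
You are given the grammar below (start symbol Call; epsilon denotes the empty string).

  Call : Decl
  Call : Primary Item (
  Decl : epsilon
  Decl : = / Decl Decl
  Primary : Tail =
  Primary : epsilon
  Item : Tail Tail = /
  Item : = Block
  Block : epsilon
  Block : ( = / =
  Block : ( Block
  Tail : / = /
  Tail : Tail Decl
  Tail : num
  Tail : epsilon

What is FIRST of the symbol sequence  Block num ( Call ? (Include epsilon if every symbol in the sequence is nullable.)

{ (, num }

Add FIRST(Block)\{epsilon} = { ( }; Block is nullable, continue.
num is a terminal; add {num} and stop.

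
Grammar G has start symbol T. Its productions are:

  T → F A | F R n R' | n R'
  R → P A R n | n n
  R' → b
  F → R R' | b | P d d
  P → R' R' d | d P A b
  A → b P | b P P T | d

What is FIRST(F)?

{ b, d, n }

From F → R R': add FIRST(R) = { b, d, n }.
F → b contributes {b}.
From F → P d d: add FIRST(P) = { b, d }.
Union: FIRST(F) = { b, d, n }.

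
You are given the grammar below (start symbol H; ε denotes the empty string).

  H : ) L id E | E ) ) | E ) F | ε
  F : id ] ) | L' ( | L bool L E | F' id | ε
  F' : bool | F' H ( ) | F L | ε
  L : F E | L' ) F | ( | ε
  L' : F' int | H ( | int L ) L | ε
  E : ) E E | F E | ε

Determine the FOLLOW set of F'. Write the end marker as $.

In F : F' id: add FIRST(id) = { id }.
In F' : F' H ( ): add FIRST(H ( )) = { (, ), bool, id, int }.
In L' : F' int: add FIRST(int) = { int }.
Union: FOLLOW(F') = { (, ), bool, id, int }.

{ (, ), bool, id, int }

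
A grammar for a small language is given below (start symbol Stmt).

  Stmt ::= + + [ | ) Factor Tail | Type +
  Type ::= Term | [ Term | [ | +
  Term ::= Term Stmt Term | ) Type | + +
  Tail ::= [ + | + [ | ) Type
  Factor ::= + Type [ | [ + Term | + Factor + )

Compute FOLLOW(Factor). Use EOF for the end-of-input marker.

{ ), +, [ }

In Stmt ::= ) Factor Tail: add FIRST(Tail) = { ), +, [ }.
In Factor ::= + Factor + ): add FIRST(+ )) = { + }.
Union: FOLLOW(Factor) = { ), +, [ }.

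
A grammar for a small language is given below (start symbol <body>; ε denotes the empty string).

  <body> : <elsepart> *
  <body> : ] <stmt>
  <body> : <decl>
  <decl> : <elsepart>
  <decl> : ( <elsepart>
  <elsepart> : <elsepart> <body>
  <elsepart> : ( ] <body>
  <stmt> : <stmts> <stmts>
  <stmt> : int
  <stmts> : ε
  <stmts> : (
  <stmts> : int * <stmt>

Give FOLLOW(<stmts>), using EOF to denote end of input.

{ EOF, (, *, ], int }

In <stmt> : <stmts> <stmts>: add FIRST(<stmts>)\{ε} = { (, int }.
  Since <stmts> is nullable, also add FOLLOW(<stmt>) = { EOF, (, *, ], int }.
In <stmt> : <stmts> <stmts>: <stmts> is at the end, add FOLLOW(<stmt>) = { EOF, (, *, ], int }.
Union: FOLLOW(<stmts>) = { EOF, (, *, ], int }.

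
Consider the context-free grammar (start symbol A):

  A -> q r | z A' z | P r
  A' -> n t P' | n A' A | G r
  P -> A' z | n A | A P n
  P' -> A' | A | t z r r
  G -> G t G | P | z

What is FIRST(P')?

From P' -> A': add FIRST(A') = { n, q, z }.
From P' -> A: add FIRST(A) = { n, q, z }.
P' -> t z r r contributes {t}.
Union: FIRST(P') = { n, q, t, z }.

{ n, q, t, z }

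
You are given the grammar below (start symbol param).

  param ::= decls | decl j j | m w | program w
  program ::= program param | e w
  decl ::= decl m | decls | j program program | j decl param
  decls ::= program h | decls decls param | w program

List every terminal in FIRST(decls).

From decls ::= program h: add FIRST(program) = { e }.
From decls ::= decls decls param: add FIRST(decls) = { e, w }.
decls ::= w program contributes {w}.
Union: FIRST(decls) = { e, w }.

{ e, w }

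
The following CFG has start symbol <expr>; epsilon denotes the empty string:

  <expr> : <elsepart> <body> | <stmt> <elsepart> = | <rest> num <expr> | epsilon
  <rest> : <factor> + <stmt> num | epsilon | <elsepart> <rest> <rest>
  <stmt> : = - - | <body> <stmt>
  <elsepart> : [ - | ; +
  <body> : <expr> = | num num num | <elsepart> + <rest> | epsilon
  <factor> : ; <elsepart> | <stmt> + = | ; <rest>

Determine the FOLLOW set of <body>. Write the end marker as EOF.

In <expr> : <elsepart> <body>: <body> is at the end, add FOLLOW(<expr>) = { EOF, = }.
In <stmt> : <body> <stmt>: add FIRST(<stmt>) = { ;, =, [, num }.
Union: FOLLOW(<body>) = { EOF, ;, =, [, num }.

{ EOF, ;, =, [, num }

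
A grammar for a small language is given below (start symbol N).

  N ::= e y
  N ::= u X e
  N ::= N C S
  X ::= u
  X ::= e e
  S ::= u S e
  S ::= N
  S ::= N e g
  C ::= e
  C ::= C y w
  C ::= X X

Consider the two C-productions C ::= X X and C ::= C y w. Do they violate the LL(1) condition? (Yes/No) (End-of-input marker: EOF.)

FIRST(X X) = { e, u } and FIRST(C y w) = { e, u }.
Both contain e, so the two alternatives are not disjoint — LL(1) conflict.

Yes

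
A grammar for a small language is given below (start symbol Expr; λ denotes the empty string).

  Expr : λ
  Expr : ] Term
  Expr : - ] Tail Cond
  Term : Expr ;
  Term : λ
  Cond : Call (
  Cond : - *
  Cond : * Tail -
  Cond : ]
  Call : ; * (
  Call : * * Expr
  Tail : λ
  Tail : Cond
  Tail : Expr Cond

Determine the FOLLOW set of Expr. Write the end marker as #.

Expr is the start symbol, so # ∈ FOLLOW(Expr).
In Term : Expr ;: add FIRST(;) = { ; }.
In Call : * * Expr: Expr is at the end, add FOLLOW(Call) = { ( }.
In Tail : Expr Cond: add FIRST(Cond) = { *, -, ;, ] }.
Union: FOLLOW(Expr) = { #, (, *, -, ;, ] }.

{ #, (, *, -, ;, ] }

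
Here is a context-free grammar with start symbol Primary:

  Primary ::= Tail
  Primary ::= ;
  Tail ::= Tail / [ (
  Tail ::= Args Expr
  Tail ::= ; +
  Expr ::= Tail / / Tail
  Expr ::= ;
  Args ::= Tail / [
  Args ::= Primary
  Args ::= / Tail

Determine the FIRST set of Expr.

{ /, ; }

From Expr ::= Tail / / Tail: add FIRST(Tail) = { /, ; }.
Expr ::= ; contributes {;}.
Union: FIRST(Expr) = { /, ; }.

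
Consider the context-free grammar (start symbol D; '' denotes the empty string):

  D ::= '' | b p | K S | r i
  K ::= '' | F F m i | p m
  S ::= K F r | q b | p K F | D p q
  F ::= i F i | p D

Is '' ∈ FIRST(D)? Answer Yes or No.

Yes

D has an ''-production, so D ⇒ ''.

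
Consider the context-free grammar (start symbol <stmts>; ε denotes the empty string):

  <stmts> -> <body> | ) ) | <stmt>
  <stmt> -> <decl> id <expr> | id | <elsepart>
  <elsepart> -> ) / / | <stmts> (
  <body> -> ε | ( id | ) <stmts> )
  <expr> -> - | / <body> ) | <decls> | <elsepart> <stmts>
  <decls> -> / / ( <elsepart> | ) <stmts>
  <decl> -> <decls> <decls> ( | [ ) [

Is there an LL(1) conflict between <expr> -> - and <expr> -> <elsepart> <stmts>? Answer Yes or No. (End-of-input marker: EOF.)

No

FIRST(-) = { - } and FIRST(<elsepart> <stmts>) = { (, ), /, [, id }.
The FIRST sets are disjoint and neither alternative is nullable — no conflict.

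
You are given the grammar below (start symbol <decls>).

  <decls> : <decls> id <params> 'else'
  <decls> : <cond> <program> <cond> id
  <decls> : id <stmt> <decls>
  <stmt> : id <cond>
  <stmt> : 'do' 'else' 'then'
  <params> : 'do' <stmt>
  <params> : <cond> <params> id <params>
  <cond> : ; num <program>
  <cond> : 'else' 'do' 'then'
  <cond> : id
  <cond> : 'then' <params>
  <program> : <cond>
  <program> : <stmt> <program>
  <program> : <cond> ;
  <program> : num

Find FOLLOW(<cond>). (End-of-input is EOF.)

In <decls> : <cond> <program> <cond> id: add FIRST(<program> <cond> id) = { 'do', 'else', 'then', ;, id, num }.
In <decls> : <cond> <program> <cond> id: add FIRST(id) = { id }.
In <stmt> : id <cond>: <cond> is at the end, add FOLLOW(<stmt>) = { 'do', 'else', 'then', ;, id, num }.
In <params> : <cond> <params> id <params>: add FIRST(<params> id <params>) = { 'do', 'else', 'then', ;, id }.
In <program> : <cond>: <cond> is at the end, add FOLLOW(<program>) = { 'do', 'else', 'then', ;, id, num }.
In <program> : <cond> ;: add FIRST(;) = { ; }.
Union: FOLLOW(<cond>) = { 'do', 'else', 'then', ;, id, num }.

{ 'do', 'else', 'then', ;, id, num }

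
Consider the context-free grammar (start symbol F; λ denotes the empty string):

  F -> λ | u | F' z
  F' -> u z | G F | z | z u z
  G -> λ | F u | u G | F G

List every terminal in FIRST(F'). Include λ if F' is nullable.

F' -> u z contributes {u}.
From F' -> G F: G, F nullable, take FIRST(G) ∪ FIRST(F) = { u, z }; also λ since the whole RHS is nullable.
F' -> z contributes {z}.
F' -> z u z contributes {z}.
Union: FIRST(F') = { u, z, λ }.

{ u, z, λ }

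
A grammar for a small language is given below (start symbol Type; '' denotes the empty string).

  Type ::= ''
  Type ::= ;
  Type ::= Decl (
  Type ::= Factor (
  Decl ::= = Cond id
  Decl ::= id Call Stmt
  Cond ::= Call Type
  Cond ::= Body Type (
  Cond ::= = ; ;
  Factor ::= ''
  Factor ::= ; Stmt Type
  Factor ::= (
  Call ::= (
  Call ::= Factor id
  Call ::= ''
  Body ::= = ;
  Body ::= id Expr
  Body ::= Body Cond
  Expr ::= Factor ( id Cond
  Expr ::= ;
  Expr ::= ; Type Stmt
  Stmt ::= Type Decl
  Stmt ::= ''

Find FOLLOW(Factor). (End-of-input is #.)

{ (, id }

In Type ::= Factor (: add FIRST(() = { ( }.
In Call ::= Factor id: add FIRST(id) = { id }.
In Expr ::= Factor ( id Cond: add FIRST(( id Cond) = { ( }.
Union: FOLLOW(Factor) = { (, id }.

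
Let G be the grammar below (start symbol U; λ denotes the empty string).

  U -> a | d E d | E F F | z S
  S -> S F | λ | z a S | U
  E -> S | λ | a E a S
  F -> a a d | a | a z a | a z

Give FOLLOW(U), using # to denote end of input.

{ #, a, d }

U is the start symbol, so # ∈ FOLLOW(U).
In S -> U: U is at the end, add FOLLOW(S) = { #, a, d }.
Union: FOLLOW(U) = { #, a, d }.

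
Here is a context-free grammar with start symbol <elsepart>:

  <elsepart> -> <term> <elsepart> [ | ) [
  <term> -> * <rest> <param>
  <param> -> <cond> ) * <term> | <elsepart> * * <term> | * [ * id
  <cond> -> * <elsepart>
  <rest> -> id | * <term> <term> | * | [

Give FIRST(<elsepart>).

From <elsepart> -> <term> <elsepart> [: add FIRST(<term>) = { * }.
<elsepart> -> ) [ contributes {)}.
Union: FIRST(<elsepart>) = { ), * }.

{ ), * }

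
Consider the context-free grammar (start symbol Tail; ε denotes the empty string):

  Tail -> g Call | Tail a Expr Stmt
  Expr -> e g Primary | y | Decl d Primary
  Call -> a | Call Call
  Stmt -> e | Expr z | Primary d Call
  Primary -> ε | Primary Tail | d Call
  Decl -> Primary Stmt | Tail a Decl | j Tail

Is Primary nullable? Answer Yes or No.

Yes

Primary has an ε-production, so Primary ⇒ ε.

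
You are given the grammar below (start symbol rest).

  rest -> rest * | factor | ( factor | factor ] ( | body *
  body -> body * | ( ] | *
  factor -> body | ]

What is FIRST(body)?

From body -> body *: add FIRST(body) = { (, * }.
body -> ( ] contributes {(}.
body -> * contributes {*}.
Union: FIRST(body) = { (, * }.

{ (, * }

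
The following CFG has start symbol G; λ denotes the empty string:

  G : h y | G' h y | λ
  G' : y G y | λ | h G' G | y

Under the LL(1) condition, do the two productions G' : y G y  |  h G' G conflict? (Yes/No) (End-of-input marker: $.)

FIRST(y G y) = { y } and FIRST(h G' G) = { h }.
The FIRST sets are disjoint and neither alternative is nullable — no conflict.

No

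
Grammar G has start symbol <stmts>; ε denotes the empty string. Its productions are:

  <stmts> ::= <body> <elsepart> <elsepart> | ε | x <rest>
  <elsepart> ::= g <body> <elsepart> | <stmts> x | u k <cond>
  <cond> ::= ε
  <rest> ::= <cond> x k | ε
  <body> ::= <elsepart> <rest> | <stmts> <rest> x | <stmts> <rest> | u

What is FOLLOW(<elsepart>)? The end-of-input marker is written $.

{ $, g, u, x }

In <stmts> ::= <body> <elsepart> <elsepart>: add FIRST(<elsepart>) = { g, u, x }.
In <stmts> ::= <body> <elsepart> <elsepart>: <elsepart> is at the end, add FOLLOW(<stmts>) = { $, g, u, x }.
In <elsepart> ::= g <body> <elsepart>: <elsepart> is at the end, add FOLLOW(<elsepart>) = { $, g, u, x }.
In <body> ::= <elsepart> <rest>: add FIRST(<rest>)\{ε} = { x }.
  Since <rest> is nullable, also add FOLLOW(<body>) = { g, u, x }.
Union: FOLLOW(<elsepart>) = { $, g, u, x }.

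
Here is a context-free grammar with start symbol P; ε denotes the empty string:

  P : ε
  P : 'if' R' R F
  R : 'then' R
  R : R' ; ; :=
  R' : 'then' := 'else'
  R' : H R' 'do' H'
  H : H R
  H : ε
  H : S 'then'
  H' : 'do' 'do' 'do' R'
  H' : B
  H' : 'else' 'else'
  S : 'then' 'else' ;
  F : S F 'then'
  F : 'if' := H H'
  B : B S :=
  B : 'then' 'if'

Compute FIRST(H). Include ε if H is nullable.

{ 'then', ε }

From H : H R: H nullable, take FIRST(H) ∪ FIRST(R) = { 'then' }.
H : ε contributes ε.
From H : S 'then': add FIRST(S) = { 'then' }.
Union: FIRST(H) = { 'then', ε }.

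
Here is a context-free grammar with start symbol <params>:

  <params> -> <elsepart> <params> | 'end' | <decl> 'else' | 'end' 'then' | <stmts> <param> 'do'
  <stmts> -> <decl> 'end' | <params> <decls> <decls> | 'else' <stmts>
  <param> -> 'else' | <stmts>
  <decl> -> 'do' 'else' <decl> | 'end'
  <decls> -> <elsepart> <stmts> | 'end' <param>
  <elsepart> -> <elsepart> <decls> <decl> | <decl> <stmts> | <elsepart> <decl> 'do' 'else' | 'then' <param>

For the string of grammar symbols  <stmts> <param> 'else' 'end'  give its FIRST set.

Add FIRST(<stmts>) = { 'do', 'else', 'end', 'then' }; <stmts> is not nullable, stop.

{ 'do', 'else', 'end', 'then' }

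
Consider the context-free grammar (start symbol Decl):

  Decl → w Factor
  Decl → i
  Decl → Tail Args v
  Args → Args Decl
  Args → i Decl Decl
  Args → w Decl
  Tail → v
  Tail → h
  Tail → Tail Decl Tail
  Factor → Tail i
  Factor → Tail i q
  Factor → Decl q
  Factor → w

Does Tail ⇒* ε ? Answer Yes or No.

No

No nonterminal in this grammar is nullable.
No production of Tail has an RHS whose symbols are all nullable, so Tail is not nullable.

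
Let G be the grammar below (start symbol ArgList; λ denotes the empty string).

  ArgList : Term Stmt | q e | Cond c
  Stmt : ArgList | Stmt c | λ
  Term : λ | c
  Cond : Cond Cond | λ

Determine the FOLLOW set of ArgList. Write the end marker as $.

ArgList is the start symbol, so $ ∈ FOLLOW(ArgList).
In Stmt : ArgList: ArgList is at the end, add FOLLOW(Stmt) = { $, c }.
Union: FOLLOW(ArgList) = { $, c }.

{ $, c }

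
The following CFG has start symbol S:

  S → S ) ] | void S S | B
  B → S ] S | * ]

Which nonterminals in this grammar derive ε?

No nonterminal has an empty production or an RHS whose symbols are all nullable.

{ } (none)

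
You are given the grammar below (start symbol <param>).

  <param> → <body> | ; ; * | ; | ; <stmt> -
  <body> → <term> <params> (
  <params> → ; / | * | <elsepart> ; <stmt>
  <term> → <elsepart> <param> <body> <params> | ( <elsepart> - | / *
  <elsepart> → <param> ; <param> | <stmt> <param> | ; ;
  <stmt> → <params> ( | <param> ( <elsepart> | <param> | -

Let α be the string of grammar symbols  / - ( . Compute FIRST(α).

/ is a terminal; add {/} and stop.

{ / }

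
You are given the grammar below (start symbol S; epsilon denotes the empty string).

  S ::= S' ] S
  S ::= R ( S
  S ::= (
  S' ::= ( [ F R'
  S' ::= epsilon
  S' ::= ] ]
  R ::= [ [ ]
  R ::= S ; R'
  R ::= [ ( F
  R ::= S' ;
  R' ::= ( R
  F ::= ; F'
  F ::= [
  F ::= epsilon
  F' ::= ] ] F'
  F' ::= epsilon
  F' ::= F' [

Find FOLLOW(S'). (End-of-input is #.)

{ ;, ] }

In S ::= S' ] S: add FIRST(] S) = { ] }.
In R ::= S' ;: add FIRST(;) = { ; }.
Union: FOLLOW(S') = { ;, ] }.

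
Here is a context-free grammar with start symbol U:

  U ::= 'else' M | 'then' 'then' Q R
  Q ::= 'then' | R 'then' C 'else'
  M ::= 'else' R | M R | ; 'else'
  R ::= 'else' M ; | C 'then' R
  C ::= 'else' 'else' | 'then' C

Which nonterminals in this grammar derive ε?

No nonterminal has an empty production or an RHS whose symbols are all nullable.

{ } (none)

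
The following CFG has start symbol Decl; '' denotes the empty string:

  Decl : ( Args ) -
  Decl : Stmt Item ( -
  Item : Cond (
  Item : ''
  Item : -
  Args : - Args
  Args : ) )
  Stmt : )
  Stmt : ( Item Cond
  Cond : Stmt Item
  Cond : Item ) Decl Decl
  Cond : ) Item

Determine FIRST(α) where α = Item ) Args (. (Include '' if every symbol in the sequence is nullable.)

{ (, ), - }

Add FIRST(Item)\{''} = { (, ), - }; Item is nullable, continue.
) is a terminal; add {)} and stop.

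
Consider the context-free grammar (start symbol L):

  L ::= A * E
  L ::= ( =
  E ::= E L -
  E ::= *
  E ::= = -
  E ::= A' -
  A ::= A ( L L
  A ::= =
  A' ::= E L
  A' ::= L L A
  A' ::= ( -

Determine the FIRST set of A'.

{ (, *, = }

From A' ::= E L: add FIRST(E) = { (, *, = }.
From A' ::= L L A: add FIRST(L) = { (, = }.
A' ::= ( - contributes {(}.
Union: FIRST(A') = { (, *, = }.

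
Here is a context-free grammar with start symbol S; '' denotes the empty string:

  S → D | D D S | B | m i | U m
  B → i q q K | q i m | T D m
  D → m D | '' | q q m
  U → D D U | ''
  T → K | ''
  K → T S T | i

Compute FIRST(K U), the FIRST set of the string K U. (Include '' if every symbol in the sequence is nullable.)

{ i, m, q, '' }

Add FIRST(K)\{''} = { i, m, q }; K is nullable, continue.
Add FIRST(U)\{''} = { m, q }; U is nullable, continue.
Every symbol is nullable, so include ''.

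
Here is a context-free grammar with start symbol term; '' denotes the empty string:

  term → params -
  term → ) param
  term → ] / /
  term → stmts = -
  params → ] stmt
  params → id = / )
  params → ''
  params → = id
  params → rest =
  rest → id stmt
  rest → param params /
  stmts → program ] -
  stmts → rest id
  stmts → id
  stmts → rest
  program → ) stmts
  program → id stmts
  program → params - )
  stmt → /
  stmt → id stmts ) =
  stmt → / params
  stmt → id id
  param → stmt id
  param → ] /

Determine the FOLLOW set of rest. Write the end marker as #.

In params → rest =: add FIRST(=) = { = }.
In stmts → rest id: add FIRST(id) = { id }.
In stmts → rest: rest is at the end, add FOLLOW(stmts) = { ), =, ] }.
Union: FOLLOW(rest) = { ), =, ], id }.

{ ), =, ], id }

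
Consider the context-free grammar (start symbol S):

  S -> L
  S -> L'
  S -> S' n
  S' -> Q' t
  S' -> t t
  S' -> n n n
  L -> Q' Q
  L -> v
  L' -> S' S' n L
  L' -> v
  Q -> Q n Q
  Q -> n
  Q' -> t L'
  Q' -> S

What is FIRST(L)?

{ n, t, v }

From L -> Q' Q: add FIRST(Q') = { n, t, v }.
L -> v contributes {v}.
Union: FIRST(L) = { n, t, v }.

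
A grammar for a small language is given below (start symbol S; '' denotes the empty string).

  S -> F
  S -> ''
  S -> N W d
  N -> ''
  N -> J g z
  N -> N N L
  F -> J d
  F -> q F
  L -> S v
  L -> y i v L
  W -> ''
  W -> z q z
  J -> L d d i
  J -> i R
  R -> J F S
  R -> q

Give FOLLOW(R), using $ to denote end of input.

In J -> i R: R is at the end, add FOLLOW(J) = { d, g, i, q, v, y, z }.
Union: FOLLOW(R) = { d, g, i, q, v, y, z }.

{ d, g, i, q, v, y, z }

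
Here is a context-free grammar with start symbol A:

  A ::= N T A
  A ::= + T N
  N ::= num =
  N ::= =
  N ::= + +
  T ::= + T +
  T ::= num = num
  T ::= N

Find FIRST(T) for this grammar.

T ::= + T + contributes {+}.
T ::= num = num contributes {num}.
From T ::= N: add FIRST(N) = { +, =, num }.
Union: FIRST(T) = { +, =, num }.

{ +, =, num }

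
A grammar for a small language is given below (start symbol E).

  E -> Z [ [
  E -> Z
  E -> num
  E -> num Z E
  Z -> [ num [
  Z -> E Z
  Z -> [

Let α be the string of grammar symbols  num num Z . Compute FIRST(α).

{ num }

num is a terminal; add {num} and stop.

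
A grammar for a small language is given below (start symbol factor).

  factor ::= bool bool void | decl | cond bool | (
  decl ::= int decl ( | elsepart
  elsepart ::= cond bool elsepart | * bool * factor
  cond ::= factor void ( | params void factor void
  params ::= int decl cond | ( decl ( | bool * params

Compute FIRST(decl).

{ (, *, bool, int }

decl ::= int decl ( contributes {int}.
From decl ::= elsepart: add FIRST(elsepart) = { (, *, bool, int }.
Union: FIRST(decl) = { (, *, bool, int }.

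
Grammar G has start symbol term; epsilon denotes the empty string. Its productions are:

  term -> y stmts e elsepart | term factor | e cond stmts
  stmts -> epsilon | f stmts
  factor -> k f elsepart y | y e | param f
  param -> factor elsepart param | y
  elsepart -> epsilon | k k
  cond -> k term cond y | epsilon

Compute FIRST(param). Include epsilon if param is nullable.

From param -> factor elsepart param: add FIRST(factor) = { k, y }.
param -> y contributes {y}.
Union: FIRST(param) = { k, y }.

{ k, y }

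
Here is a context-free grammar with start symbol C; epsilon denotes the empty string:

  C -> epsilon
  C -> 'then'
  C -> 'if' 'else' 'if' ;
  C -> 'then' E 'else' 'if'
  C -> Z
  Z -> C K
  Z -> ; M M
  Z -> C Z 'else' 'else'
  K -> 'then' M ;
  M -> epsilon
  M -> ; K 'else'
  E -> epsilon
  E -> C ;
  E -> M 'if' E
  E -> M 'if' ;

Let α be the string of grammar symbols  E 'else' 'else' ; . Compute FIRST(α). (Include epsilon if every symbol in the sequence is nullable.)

Add FIRST(E)\{epsilon} = { 'if', 'then', ; }; E is nullable, continue.
'else' is a terminal; add {'else'} and stop.

{ 'else', 'if', 'then', ; }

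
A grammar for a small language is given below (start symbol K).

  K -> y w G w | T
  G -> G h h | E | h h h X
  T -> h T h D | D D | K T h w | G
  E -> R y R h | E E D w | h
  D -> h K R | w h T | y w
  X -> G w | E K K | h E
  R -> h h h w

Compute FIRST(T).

T -> h T h D contributes {h}.
From T -> D D: add FIRST(D) = { h, w, y }.
From T -> K T h w: add FIRST(K) = { h, w, y }.
From T -> G: add FIRST(G) = { h }.
Union: FIRST(T) = { h, w, y }.

{ h, w, y }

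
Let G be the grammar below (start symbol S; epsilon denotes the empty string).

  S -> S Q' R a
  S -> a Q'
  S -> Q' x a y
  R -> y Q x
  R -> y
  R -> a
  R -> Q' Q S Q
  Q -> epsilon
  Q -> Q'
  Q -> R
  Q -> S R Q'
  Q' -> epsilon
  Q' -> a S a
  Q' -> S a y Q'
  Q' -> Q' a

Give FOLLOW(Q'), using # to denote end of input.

{ #, a, x, y }

In S -> S Q' R a: add FIRST(R a) = { a, x, y }.
In S -> a Q': Q' is at the end, add FOLLOW(S) = { #, a, x, y }.
In S -> Q' x a y: add FIRST(x a y) = { x }.
In R -> Q' Q S Q: add FIRST(Q S Q) = { a, x, y }.
In Q -> Q': Q' is at the end, add FOLLOW(Q) = { a, x }.
In Q -> S R Q': Q' is at the end, add FOLLOW(Q) = { a, x }.
In Q' -> S a y Q': Q' is at the end, add FOLLOW(Q') = { #, a, x, y }.
In Q' -> Q' a: add FIRST(a) = { a }.
Union: FOLLOW(Q') = { #, a, x, y }.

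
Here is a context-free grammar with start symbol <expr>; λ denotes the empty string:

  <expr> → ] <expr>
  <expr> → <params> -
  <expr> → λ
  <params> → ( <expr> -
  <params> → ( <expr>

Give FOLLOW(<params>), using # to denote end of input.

{ - }

In <expr> → <params> -: add FIRST(-) = { - }.
Union: FOLLOW(<params>) = { - }.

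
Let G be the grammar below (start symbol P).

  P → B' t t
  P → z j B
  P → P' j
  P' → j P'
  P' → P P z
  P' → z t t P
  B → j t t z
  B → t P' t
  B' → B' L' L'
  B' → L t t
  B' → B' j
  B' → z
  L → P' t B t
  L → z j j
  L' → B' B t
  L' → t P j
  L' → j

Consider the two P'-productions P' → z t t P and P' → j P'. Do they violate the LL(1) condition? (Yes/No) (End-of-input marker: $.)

FIRST(z t t P) = { z } and FIRST(j P') = { j }.
The FIRST sets are disjoint and neither alternative is nullable — no conflict.

No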